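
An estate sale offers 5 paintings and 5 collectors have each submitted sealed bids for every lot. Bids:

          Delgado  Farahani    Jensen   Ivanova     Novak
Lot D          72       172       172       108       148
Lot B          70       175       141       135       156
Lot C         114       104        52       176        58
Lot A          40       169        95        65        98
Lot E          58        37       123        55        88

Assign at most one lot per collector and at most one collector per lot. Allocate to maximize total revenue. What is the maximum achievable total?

Maximum total: $731

Optimal: Delgado→Lot E ($58), Farahani→Lot A ($169), Jensen→Lot D ($172), Ivanova→Lot C ($176), Novak→Lot B ($156) — total 58+169+172+176+156 = $731.
Row-greedy (each collector in turn takes its best remaining lot) gives $614, worse by 117.
Next-best assignment: Delgado→Lot D, Farahani→Lot A, Jensen→Lot E, Ivanova→Lot C, Novak→Lot B = $696.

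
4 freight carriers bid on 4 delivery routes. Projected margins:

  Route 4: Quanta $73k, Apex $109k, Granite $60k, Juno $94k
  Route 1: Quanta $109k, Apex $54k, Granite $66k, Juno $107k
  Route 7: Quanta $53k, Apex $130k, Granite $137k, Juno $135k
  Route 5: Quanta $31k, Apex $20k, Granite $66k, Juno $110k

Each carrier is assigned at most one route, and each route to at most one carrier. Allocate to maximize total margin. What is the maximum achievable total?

Maximum total: $465k

Optimal: Quanta→Route 1 ($109k), Apex→Route 4 ($109k), Granite→Route 7 ($137k), Juno→Route 5 ($110k) — total 109+109+137+110 = $465k.
Row-greedy (each carrier in turn takes its best remaining route) gives $399k, worse by 66.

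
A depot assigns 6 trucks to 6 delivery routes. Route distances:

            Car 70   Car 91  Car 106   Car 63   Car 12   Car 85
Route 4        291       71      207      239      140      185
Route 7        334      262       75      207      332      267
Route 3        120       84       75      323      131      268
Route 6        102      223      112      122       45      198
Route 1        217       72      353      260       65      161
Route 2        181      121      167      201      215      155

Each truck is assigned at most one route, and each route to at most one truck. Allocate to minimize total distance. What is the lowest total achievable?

This is the linear assignment problem.
Optimal: Car 70→Route 3 (120 km), Car 91→Route 4 (71 km), Car 106→Route 7 (75 km), Car 63→Route 6 (122 km), Car 12→Route 1 (65 km), Car 85→Route 2 (155 km) — total 120+71+75+122+65+155 = 608 km.
Min-entry greedy (repeatedly take the single cheapest remaining cell) gives 726 km, worse by 118.
Next-best assignment: Car 70→Route 3, Car 91→Route 4, Car 106→Route 7, Car 63→Route 2, Car 12→Route 6, Car 85→Route 1 = 673 km.

Min total: 608 km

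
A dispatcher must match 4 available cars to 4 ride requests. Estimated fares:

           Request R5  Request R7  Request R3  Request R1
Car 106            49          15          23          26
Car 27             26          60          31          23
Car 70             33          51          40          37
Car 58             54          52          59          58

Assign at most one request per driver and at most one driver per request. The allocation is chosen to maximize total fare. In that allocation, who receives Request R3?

Optimal: Car 106→Request R5 ($49), Car 27→Request R7 ($60), Car 70→Request R3 ($40), Car 58→Request R1 ($58) — total 49+60+40+58 = $207.
Max-entry greedy (repeatedly take the single best remaining cell) gives $205, worse by 2.
Next-best assignment: Car 106→Request R5, Car 27→Request R7, Car 70→Request R1, Car 58→Request R3 = $205.
Checked against all permutations: $207 is optimal.
Car 70's own top request is Request R7 ($51), but forcing Car 70→Request R7 and reassigning the rest optimally gives only $189 — worse by 18.

Car 70 receives Request R3.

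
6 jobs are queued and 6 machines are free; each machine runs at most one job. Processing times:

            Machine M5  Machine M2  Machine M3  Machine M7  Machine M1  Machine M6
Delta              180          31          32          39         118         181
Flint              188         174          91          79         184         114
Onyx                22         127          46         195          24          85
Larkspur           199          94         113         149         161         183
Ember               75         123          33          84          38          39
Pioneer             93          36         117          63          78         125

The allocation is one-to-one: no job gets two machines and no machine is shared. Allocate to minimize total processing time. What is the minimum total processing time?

Min total: 344 min

Optimal: Delta→Machine M3 (32 min), Flint→Machine M7 (79 min), Onyx→Machine M5 (22 min), Larkspur→Machine M2 (94 min), Ember→Machine M6 (39 min), Pioneer→Machine M1 (78 min) — total 32+79+22+94+39+78 = 344 min.
Column-greedy (each machine in turn goes to its cheapest remaining job) gives 424 min, worse by 80.
Next-best assignment: Delta→Machine M3, Flint→Machine M7, Onyx→Machine M1, Larkspur→Machine M2, Ember→Machine M6, Pioneer→Machine M5 = 361 min.
No other one-to-one assignment undercuts 344 min.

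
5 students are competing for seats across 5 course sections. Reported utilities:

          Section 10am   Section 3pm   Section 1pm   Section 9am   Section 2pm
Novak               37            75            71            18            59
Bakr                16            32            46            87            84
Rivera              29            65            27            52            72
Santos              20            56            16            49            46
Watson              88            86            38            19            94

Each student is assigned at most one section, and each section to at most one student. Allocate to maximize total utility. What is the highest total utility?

Max total: 374 points

This is a one-to-one assignment (maximum-weight bipartite matching).
Optimal: Novak→Section 1pm (71 points), Bakr→Section 9am (87 points), Rivera→Section 2pm (72 points), Santos→Section 3pm (56 points), Watson→Section 10am (88 points) — total 71+87+72+56+88 = 374 points.
Max-entry greedy (repeatedly take the single best remaining cell) gives 301 points, worse by 73.
Next-best assignment: Novak→Section 1pm, Bakr→Section 9am, Rivera→Section 3pm, Santos→Section 2pm, Watson→Section 10am = 357 points.
No other one-to-one assignment exceeds 374 points.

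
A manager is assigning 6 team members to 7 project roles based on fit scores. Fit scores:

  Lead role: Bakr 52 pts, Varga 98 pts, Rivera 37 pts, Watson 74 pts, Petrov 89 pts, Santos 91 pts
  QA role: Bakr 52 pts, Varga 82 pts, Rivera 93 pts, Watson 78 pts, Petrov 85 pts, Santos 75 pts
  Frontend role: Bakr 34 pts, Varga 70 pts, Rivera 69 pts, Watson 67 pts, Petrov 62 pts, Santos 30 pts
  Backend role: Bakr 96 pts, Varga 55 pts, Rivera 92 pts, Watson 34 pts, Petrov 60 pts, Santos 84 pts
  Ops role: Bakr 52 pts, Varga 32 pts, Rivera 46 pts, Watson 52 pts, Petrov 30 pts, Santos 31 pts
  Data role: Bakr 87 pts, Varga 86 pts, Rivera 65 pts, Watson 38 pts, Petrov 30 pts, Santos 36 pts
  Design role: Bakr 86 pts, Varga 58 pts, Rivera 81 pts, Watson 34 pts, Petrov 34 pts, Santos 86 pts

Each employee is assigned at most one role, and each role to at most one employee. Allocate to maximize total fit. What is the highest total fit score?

Optimal: Bakr→Backend role (96 pts), Varga→Data role (86 pts), Rivera→QA role (93 pts), Watson→Frontend role (67 pts), Petrov→Lead role (89 pts), Santos→Design role (86 pts) — total 96+86+93+67+89+86 = 517 pts.
Next-best assignment: Bakr→Data role, Varga→Lead role, Rivera→Backend role, Watson→Frontend role, Petrov→QA role, Santos→Design role = 515 pts.
Every other assignment is strictly worse.

Maximum total: 517 pts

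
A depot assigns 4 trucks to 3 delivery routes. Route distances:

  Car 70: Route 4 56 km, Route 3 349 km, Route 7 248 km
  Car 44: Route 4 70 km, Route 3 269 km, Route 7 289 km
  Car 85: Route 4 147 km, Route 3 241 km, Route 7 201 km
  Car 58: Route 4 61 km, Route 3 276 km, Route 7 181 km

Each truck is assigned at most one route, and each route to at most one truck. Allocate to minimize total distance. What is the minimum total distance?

Minimum total: 478 km

Optimal: Car 70→Route 4 (56 km), Car 85→Route 3 (241 km), Car 58→Route 7 (181 km) — total 56+241+181 = 478 km.
Row-greedy (each truck in turn takes its cheapest remaining route) gives 526 km, worse by 48.
Every other assignment is strictly worse.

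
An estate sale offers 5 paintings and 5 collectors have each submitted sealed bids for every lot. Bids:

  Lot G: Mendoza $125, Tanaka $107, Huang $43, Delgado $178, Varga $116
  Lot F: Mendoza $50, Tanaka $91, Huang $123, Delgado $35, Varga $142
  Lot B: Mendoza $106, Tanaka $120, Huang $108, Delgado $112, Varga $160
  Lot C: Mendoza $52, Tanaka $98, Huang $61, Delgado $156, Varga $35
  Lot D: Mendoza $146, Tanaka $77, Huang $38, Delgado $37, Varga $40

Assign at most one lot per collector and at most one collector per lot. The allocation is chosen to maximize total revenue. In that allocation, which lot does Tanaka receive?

Tanaka receives Lot C.

Optimal: Mendoza→Lot D ($146), Tanaka→Lot C ($98), Huang→Lot F ($123), Delgado→Lot G ($178), Varga→Lot B ($160) — total 146+98+123+178+160 = $705.
Tanaka's own top lot is Lot B ($120), but forcing Tanaka→Lot B and reassigning the rest optimally gives only $661 — worse by 44.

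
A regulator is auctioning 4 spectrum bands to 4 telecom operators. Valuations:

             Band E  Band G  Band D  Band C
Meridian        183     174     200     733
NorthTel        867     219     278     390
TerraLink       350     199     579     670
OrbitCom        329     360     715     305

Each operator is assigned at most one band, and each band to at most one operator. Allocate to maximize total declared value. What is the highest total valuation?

Maximum total: $2539M

Optimal: Meridian→Band C ($733M), NorthTel→Band E ($867M), TerraLink→Band D ($579M), OrbitCom→Band G ($360M) — total 733+867+579+360 = $2539M.
Max-entry greedy (repeatedly take the single best remaining cell) gives $2514M, worse by 25.
Next-best assignment: Meridian→Band C, NorthTel→Band E, TerraLink→Band G, OrbitCom→Band D = $2514M.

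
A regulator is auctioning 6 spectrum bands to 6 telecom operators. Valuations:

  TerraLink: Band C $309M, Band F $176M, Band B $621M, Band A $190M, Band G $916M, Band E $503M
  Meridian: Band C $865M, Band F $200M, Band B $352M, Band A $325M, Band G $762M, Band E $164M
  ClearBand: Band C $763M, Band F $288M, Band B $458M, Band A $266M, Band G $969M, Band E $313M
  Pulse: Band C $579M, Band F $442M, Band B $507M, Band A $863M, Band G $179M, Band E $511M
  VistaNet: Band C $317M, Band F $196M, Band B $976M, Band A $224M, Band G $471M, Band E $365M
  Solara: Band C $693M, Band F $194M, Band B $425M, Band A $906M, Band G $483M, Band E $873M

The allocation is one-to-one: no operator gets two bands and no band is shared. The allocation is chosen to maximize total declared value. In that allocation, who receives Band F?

ClearBand receives Band F.

Optimal: TerraLink→Band G ($916M), Meridian→Band C ($865M), ClearBand→Band F ($288M), Pulse→Band A ($863M), VistaNet→Band B ($976M), Solara→Band E ($873M) — total 916+865+288+863+976+873 = $4781M.
Column-greedy (each band in turn goes to its best remaining operator) gives $4661M, worse by 120.
ClearBand's own top band is Band G ($969M), but forcing ClearBand→Band G and reassigning the rest optimally gives only $4722M — worse by 59.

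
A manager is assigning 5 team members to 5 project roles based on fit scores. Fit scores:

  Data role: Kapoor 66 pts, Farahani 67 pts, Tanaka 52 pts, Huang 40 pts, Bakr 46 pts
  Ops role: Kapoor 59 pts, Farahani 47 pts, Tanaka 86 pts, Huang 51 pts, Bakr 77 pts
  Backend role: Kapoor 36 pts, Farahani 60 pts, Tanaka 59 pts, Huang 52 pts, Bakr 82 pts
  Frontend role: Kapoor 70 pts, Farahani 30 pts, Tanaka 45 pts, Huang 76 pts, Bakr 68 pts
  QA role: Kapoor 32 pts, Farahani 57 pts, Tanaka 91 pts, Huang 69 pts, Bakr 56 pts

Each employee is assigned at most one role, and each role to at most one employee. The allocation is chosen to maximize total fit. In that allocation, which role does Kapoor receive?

This is a one-to-one assignment (maximum-weight bipartite matching).
Optimal: Kapoor→Ops role (59 pts), Farahani→Data role (67 pts), Tanaka→QA role (91 pts), Huang→Frontend role (76 pts), Bakr→Backend role (82 pts) — total 59+67+91+76+82 = 375 pts.
Next-best assignment: Kapoor→Frontend role, Farahani→Data role, Tanaka→Ops role, Huang→QA role, Bakr→Backend role = 374 pts.
Swapping Huang↔Kapoor (Huang→Ops role 51 pts, Kapoor→Frontend role 70 pts) loses 14.
Kapoor's own top role is Frontend role (70 pts), but forcing Kapoor→Frontend role and reassigning the rest optimally gives only 374 pts — worse by 1.

Kapoor receives Ops role.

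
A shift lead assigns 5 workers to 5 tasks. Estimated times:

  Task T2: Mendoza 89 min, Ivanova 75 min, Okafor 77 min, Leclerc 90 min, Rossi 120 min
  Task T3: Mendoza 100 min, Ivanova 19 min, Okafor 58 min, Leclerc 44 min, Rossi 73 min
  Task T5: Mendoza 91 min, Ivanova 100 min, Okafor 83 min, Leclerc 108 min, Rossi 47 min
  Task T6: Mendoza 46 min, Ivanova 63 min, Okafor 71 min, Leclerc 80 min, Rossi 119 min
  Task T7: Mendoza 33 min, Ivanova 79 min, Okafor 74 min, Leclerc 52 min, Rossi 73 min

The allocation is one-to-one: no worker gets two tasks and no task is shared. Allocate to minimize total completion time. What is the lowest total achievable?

Optimal: Mendoza→Task T6 (46 min), Ivanova→Task T3 (19 min), Okafor→Task T2 (77 min), Leclerc→Task T7 (52 min), Rossi→Task T5 (47 min) — total 46+19+77+52+47 = 241 min.
Row-greedy (each worker in turn takes its cheapest remaining task) gives 260 min, worse by 19.

Minimum total: 241 min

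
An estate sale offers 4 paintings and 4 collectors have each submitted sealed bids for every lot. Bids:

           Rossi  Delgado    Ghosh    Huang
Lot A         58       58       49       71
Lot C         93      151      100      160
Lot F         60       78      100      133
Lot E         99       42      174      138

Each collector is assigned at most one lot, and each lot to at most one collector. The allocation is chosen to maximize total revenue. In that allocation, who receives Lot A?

Optimal: Rossi→Lot A ($58), Delgado→Lot C ($151), Ghosh→Lot E ($174), Huang→Lot F ($133) — total 58+151+174+133 = $516.
Max-entry greedy (repeatedly take the single best remaining cell) gives $470, worse by 46.
Swapping Rossi↔Huang (Rossi→Lot F $60, Huang→Lot A $71) loses 60.
No other one-to-one assignment exceeds $516.
Rossi's own top lot is Lot E ($99), but forcing Rossi→Lot E and reassigning the rest optimally gives only $432 — worse by 84.

Rossi receives Lot A.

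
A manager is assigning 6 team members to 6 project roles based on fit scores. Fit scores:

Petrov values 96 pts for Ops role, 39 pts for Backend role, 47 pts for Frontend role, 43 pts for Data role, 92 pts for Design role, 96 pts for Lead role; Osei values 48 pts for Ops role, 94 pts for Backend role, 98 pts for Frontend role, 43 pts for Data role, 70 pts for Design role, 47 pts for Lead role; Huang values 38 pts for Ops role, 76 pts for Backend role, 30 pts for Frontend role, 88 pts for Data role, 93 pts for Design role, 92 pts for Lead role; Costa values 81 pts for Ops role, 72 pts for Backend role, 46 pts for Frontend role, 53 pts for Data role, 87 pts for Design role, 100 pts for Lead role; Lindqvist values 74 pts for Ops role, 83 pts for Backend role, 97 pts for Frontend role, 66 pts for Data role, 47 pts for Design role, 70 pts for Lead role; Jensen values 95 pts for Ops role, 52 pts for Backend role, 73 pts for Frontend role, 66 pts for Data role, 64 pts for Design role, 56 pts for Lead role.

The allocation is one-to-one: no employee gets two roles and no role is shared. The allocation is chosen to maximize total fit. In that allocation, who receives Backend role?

Optimal: Petrov→Design role (92 pts), Osei→Backend role (94 pts), Huang→Data role (88 pts), Costa→Lead role (100 pts), Lindqvist→Frontend role (97 pts), Jensen→Ops role (95 pts) — total 92+94+88+100+97+95 = 566 pts.
Row-greedy (each employee in turn takes its best remaining role) gives 536 pts, worse by 30.
Next-best assignment: Petrov→Lead role, Osei→Backend role, Huang→Data role, Costa→Design role, Lindqvist→Frontend role, Jensen→Ops role = 557 pts.
Swapping Jensen↔Costa (Jensen→Lead role 56 pts, Costa→Ops role 81 pts) loses 58.
No other one-to-one assignment exceeds 566 pts.
Osei's own top role is Frontend role (98 pts), but forcing Osei→Frontend role and reassigning the rest optimally gives only 556 pts — worse by 10.

Osei receives Backend role.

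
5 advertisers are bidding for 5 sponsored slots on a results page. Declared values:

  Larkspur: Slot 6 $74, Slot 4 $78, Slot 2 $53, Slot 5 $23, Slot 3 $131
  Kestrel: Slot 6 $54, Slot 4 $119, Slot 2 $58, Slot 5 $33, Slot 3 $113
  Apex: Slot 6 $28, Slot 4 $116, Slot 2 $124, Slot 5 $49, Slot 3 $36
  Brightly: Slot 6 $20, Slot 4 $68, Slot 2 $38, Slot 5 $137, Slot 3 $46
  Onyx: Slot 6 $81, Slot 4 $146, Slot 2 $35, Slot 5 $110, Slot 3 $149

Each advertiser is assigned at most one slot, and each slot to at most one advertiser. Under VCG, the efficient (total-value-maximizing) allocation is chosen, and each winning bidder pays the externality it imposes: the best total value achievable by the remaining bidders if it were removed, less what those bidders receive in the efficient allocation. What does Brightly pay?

Efficient allocation: Larkspur→Slot 6 ($74), Kestrel→Slot 4 ($119), Apex→Slot 2 ($124), Brightly→Slot 5 ($137), Onyx→Slot 3 ($149); total welfare W = $603.
Brightly receives Slot 5 at value $137, so the others get W − 137 = $466.
Without Brightly: best allocation of the remaining 4 bidders over all 5 slots is Larkspur→Slot 3 ($131), Kestrel→Slot 4 ($119), Apex→Slot 2 ($124), Onyx→Slot 5 ($110), total $484.
VCG payment = (others' best without Brightly) − (others' welfare with Brightly) = 484 − 466 = $18.

Brightly pays $18.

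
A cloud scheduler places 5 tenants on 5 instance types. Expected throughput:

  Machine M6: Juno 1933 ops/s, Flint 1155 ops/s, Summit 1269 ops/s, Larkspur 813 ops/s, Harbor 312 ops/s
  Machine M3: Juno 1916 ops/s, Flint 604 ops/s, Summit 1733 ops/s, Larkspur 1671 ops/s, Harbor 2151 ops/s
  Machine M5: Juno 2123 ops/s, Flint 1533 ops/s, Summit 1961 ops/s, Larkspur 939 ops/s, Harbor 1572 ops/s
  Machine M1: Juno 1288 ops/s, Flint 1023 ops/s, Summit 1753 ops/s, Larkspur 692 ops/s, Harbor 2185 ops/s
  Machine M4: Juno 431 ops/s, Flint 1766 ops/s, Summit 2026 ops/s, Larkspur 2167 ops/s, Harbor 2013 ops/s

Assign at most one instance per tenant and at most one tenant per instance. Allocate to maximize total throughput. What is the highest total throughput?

This is a one-to-one assignment (maximum-weight bipartite matching).
Optimal: Juno→Machine M6 (1933 ops/s), Flint→Machine M5 (1533 ops/s), Summit→Machine M3 (1733 ops/s), Larkspur→Machine M4 (2167 ops/s), Harbor→Machine M1 (2185 ops/s) — total 1933+1533+1733+2167+2185 = 9551 ops/s.
Max-entry greedy (repeatedly take the single best remaining cell) gives 9363 ops/s, worse by 188.
Next-best assignment: Juno→Machine M6, Flint→Machine M5, Summit→Machine M1, Larkspur→Machine M4, Harbor→Machine M3 = 9537 ops/s.
No other one-to-one assignment exceeds 9551 ops/s.

Max total: 9551 ops/s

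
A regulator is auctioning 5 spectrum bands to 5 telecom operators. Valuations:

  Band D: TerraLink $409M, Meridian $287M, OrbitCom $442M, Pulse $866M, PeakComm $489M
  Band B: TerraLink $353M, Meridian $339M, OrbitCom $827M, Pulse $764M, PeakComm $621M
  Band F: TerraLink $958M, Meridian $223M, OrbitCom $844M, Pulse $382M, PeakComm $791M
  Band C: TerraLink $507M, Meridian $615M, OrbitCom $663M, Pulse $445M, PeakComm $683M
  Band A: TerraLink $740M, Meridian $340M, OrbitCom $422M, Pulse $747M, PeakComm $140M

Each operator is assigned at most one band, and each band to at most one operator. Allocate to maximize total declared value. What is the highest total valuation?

Max total: $3839M

This is a one-to-one assignment (maximum-weight bipartite matching).
Optimal: TerraLink→Band A ($740M), Meridian→Band C ($615M), OrbitCom→Band B ($827M), Pulse→Band D ($866M), PeakComm→Band F ($791M) — total 740+615+827+866+791 = $3839M.
Row-greedy (each operator in turn takes its best remaining band) gives $3406M, worse by 433.
Swapping Meridian↔OrbitCom (Meridian→Band B $339M, OrbitCom→Band C $663M) loses 440.
No other one-to-one assignment exceeds $3839M.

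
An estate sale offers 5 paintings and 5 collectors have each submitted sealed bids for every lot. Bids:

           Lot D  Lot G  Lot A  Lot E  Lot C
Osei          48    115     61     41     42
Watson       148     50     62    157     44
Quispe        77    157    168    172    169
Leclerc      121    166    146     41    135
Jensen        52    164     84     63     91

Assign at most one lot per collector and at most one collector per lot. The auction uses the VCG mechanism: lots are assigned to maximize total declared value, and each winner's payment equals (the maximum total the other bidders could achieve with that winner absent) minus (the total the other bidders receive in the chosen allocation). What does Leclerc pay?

Efficient allocation: Osei→Lot D ($48), Watson→Lot E ($157), Quispe→Lot C ($169), Leclerc→Lot A ($146), Jensen→Lot G ($164); total welfare W = $684.
Leclerc receives Lot A at value $146, so the others get W − 146 = $538.
Without Leclerc: best allocation of the remaining 4 bidders over all 5 lots is Osei→Lot A ($61), Watson→Lot E ($157), Quispe→Lot C ($169), Jensen→Lot G ($164), total $551.
VCG payment = (others' best without Leclerc) − (others' welfare with Leclerc) = 551 − 538 = $13.

Leclerc pays $13.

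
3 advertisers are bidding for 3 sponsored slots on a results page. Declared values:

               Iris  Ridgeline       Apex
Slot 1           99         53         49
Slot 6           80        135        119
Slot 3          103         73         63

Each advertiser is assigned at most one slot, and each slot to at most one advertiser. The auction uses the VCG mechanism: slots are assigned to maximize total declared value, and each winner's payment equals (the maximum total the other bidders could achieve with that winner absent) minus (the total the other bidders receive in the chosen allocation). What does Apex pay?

Apex pays $4.

Efficient allocation: Iris→Slot 1 ($99), Ridgeline→Slot 6 ($135), Apex→Slot 3 ($63); total welfare W = $297.
Apex receives Slot 3 at value $63, so the others get W − 63 = $234.
Without Apex: best allocation of the remaining 2 bidders over all 3 slots is Iris→Slot 3 ($103), Ridgeline→Slot 6 ($135), total $238.
VCG payment = (others' best without Apex) − (others' welfare with Apex) = 238 − 234 = $4.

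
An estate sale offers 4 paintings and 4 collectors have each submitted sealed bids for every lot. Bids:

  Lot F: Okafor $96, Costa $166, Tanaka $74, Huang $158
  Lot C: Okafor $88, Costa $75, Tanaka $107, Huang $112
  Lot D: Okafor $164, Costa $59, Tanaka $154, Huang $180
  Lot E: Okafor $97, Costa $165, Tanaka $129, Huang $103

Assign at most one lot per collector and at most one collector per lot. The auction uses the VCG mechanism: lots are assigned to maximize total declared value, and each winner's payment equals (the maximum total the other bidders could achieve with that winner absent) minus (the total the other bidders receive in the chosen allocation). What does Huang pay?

Huang pays $23.

Efficient allocation: Okafor→Lot D ($164), Costa→Lot E ($165), Tanaka→Lot C ($107), Huang→Lot F ($158); total welfare W = $594.
Huang receives Lot F at value $158, so the others get W − 158 = $436.
Without Huang: best allocation of the remaining 3 bidders over all 4 lots is Okafor→Lot D ($164), Costa→Lot F ($166), Tanaka→Lot E ($129), total $459.
VCG payment = (others' best without Huang) − (others' welfare with Huang) = 459 − 436 = $23.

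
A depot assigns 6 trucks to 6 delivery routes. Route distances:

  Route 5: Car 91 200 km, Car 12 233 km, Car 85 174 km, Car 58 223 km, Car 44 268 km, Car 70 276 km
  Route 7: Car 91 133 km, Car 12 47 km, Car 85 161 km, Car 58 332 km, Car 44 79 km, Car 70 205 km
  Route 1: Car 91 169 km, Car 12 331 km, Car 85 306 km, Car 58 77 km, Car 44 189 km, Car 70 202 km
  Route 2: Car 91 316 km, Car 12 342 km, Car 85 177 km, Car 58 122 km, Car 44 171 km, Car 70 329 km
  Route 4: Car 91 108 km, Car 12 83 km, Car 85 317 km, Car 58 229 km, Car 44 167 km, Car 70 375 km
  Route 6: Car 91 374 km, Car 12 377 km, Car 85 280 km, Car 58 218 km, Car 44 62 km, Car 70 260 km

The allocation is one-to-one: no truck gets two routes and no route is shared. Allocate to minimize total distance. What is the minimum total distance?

Optimal: Car 91→Route 4 (108 km), Car 12→Route 7 (47 km), Car 85→Route 5 (174 km), Car 58→Route 2 (122 km), Car 44→Route 6 (62 km), Car 70→Route 1 (202 km) — total 108+47+174+122+62+202 = 715 km.
Min-entry greedy (repeatedly take the single cheapest remaining cell) gives 797 km, worse by 82.
Next-best assignment: Car 91→Route 4, Car 12→Route 7, Car 85→Route 2, Car 58→Route 1, Car 44→Route 6, Car 70→Route 5 = 747 km.
Checked against all permutations: 715 km is optimal.

Min total: 715 km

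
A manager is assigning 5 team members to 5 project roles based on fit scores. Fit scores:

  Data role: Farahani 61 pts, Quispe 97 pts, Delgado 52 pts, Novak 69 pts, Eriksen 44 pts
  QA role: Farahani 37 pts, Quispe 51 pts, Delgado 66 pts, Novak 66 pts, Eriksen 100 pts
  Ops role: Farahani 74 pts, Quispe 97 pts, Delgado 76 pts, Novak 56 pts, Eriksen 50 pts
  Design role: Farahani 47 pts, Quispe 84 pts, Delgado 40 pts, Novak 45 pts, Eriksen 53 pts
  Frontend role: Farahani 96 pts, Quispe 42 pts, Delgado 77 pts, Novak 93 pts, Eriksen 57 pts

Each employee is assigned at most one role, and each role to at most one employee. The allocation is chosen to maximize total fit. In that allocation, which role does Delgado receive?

This is the linear assignment problem.
Optimal: Farahani→Frontend role (96 pts), Quispe→Design role (84 pts), Delgado→Ops role (76 pts), Novak→Data role (69 pts), Eriksen→QA role (100 pts) — total 96+84+76+69+100 = 425 pts.
Swapping Eriksen↔Quispe (Eriksen→Design role 53 pts, Quispe→QA role 51 pts) loses 80.
Checked against all permutations: 425 pts is optimal.
Delgado's own top role is Frontend role (77 pts), but forcing Delgado→Frontend role and reassigning the rest optimally gives only 404 pts — worse by 21.

Delgado receives Ops role.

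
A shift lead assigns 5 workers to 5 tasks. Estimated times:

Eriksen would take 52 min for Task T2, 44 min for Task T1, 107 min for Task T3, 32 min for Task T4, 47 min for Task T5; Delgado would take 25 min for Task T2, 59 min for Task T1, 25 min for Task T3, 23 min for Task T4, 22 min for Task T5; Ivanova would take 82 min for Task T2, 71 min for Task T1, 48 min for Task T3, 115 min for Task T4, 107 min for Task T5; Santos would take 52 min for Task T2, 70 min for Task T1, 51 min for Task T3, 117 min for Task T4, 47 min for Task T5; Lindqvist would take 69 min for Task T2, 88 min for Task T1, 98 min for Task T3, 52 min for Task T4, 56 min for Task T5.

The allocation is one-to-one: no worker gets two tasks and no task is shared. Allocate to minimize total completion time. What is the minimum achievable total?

Minimum total: 216 min

Optimal: Eriksen→Task T1 (44 min), Delgado→Task T2 (25 min), Ivanova→Task T3 (48 min), Santos→Task T5 (47 min), Lindqvist→Task T4 (52 min) — total 44+25+48+47+52 = 216 min.
Min-entry greedy (repeatedly take the single cheapest remaining cell) gives 242 min, worse by 26.
Every other assignment is strictly worse.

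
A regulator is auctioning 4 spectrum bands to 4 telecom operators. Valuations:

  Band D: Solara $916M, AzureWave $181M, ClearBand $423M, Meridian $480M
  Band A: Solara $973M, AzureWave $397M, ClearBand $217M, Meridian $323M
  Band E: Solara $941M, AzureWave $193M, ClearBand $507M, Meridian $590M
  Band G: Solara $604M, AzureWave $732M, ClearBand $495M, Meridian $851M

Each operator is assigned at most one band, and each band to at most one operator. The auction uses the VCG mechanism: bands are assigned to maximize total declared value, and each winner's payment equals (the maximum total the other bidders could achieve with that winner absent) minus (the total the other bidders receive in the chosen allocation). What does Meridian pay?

Meridian pays $84M.

Efficient allocation: Solara→Band A ($973M), AzureWave→Band G ($732M), ClearBand→Band D ($423M), Meridian→Band E ($590M); total welfare W = $2718M.
Meridian receives Band E at value $590M, so the others get W − 590 = $2128M.
Without Meridian: best allocation of the remaining 3 bidders over all 4 bands is Solara→Band A ($973M), AzureWave→Band G ($732M), ClearBand→Band E ($507M), total $2212M.
VCG payment = (others' best without Meridian) − (others' welfare with Meridian) = 2212 − 2128 = $84M.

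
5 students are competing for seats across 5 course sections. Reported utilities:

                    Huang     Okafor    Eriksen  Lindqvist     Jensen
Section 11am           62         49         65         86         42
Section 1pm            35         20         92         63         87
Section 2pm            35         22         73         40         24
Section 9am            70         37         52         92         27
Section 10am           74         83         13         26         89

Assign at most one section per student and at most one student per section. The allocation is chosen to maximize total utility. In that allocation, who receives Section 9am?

This is a one-to-one assignment (maximum-weight bipartite matching).
Optimal: Huang→Section 9am (70 points), Okafor→Section 10am (83 points), Eriksen→Section 2pm (73 points), Lindqvist→Section 11am (86 points), Jensen→Section 1pm (87 points) — total 70+83+73+86+87 = 399 points.
Huang's own top section is Section 10am (74 points), but forcing Huang→Section 10am and reassigning the rest optimally gives only 375 points — worse by 24.

Huang receives Section 9am.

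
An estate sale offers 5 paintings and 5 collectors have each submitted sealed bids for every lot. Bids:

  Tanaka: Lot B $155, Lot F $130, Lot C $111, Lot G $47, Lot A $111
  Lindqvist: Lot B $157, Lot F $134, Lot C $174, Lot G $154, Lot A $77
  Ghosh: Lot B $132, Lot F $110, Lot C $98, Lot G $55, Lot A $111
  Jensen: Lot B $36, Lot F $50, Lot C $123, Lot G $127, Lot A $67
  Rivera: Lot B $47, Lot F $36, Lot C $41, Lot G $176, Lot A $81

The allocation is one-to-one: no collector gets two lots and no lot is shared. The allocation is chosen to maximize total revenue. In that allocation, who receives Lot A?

Optimal: Tanaka→Lot B ($155), Lindqvist→Lot F ($134), Ghosh→Lot A ($111), Jensen→Lot C ($123), Rivera→Lot G ($176) — total 155+134+111+123+176 = $699.
Max-entry greedy (repeatedly take the single best remaining cell) gives $666, worse by 33.
Next-best assignment: Tanaka→Lot F, Lindqvist→Lot B, Ghosh→Lot A, Jensen→Lot C, Rivera→Lot G = $697.
No other one-to-one assignment exceeds $699.
Ghosh's own top lot is Lot B ($132), but forcing Ghosh→Lot B and reassigning the rest optimally gives only $679 — worse by 20.

Ghosh receives Lot A.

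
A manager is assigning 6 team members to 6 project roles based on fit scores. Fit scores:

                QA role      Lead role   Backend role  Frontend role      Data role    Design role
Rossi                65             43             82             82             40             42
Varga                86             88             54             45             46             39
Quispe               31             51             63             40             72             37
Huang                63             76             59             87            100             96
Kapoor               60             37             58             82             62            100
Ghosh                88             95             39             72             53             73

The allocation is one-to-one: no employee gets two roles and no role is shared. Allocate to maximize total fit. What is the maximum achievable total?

Maximum total: 526 pts

Optimal: Rossi→Frontend role (82 pts), Varga→QA role (86 pts), Quispe→Backend role (63 pts), Huang→Data role (100 pts), Kapoor→Design role (100 pts), Ghosh→Lead role (95 pts) — total 82+86+63+100+100+95 = 526 pts.
Row-greedy (each employee in turn takes its best remaining role) gives 508 pts, worse by 18.
Next-best assignment: Rossi→Backend role, Varga→QA role, Quispe→Data role, Huang→Frontend role, Kapoor→Design role, Ghosh→Lead role = 522 pts.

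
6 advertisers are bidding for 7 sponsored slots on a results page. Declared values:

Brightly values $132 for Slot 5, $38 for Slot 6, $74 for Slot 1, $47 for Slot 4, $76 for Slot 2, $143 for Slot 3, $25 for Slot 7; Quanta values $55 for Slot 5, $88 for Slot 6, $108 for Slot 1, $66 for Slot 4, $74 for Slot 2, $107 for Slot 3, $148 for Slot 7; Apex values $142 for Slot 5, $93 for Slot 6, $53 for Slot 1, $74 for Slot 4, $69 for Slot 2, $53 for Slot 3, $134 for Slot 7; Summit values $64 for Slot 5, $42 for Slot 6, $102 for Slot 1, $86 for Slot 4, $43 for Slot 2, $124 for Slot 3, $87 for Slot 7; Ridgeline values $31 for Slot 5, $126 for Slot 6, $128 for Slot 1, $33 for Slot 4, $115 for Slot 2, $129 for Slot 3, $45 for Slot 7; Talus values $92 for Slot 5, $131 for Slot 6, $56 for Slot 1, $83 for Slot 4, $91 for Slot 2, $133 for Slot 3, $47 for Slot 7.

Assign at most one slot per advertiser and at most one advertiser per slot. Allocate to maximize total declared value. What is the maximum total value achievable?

Max total: $781

Optimal: Brightly→Slot 3 ($143), Quanta→Slot 7 ($148), Apex→Slot 5 ($142), Summit→Slot 1 ($102), Ridgeline→Slot 2 ($115), Talus→Slot 6 ($131) — total 143+148+142+102+115+131 = $781.
Max-entry greedy (repeatedly take the single best remaining cell) gives $778, worse by 3.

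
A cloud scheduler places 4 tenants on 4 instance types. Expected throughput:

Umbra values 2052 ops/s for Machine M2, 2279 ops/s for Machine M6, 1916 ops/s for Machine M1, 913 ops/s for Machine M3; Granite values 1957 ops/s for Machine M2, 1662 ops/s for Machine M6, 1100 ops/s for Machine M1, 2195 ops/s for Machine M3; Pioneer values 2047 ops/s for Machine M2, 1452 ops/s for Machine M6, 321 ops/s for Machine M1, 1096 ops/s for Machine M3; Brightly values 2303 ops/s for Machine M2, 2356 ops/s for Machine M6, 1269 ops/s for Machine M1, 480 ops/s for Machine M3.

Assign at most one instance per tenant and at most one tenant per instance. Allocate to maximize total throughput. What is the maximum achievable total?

This is a one-to-one assignment (maximum-weight bipartite matching).
Optimal: Umbra→Machine M1 (1916 ops/s), Granite→Machine M3 (2195 ops/s), Pioneer→Machine M2 (2047 ops/s), Brightly→Machine M6 (2356 ops/s) — total 1916+2195+2047+2356 = 8514 ops/s.
Column-greedy (each instance in turn goes to its best remaining tenant) gives 6778 ops/s, worse by 1736.

Max total: 8514 ops/s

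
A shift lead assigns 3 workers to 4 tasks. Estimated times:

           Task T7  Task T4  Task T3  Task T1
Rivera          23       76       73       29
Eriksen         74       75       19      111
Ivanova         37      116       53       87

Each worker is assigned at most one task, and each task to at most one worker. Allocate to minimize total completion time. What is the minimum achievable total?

Optimal: Rivera→Task T1 (29 min), Eriksen→Task T3 (19 min), Ivanova→Task T7 (37 min) — total 29+19+37 = 85 min.
Next-best assignment: Rivera→Task T7, Eriksen→Task T3, Ivanova→Task T1 = 129 min.
Checked against all permutations: 85 min is optimal.

Min total: 85 min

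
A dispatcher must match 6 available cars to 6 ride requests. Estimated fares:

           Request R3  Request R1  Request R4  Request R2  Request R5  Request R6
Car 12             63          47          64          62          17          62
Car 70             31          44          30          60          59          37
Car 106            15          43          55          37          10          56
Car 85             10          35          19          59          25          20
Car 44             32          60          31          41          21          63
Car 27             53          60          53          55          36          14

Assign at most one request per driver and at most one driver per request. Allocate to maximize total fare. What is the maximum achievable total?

Max total: $359

This is a one-to-one assignment (maximum-weight bipartite matching).
Optimal: Car 12→Request R3 ($63), Car 70→Request R5 ($59), Car 106→Request R4 ($55), Car 85→Request R2 ($59), Car 44→Request R6 ($63), Car 27→Request R1 ($60) — total 63+59+55+59+63+60 = $359.
Max-entry greedy (repeatedly take the single best remaining cell) gives $287, worse by 72.
Next-best assignment: Car 12→Request R4, Car 70→Request R5, Car 106→Request R6, Car 85→Request R2, Car 44→Request R1, Car 27→Request R3 = $351.
Swapping Car 106↔Car 70 (Car 106→Request R5 $10, Car 70→Request R4 $30) loses 74.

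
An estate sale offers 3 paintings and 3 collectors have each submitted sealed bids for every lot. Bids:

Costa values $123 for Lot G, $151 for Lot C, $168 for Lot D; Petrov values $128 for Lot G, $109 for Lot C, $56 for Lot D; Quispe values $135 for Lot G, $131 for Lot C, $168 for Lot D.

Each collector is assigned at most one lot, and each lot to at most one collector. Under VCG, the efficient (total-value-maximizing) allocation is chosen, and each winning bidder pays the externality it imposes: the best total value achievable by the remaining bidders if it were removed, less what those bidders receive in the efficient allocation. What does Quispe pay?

Efficient allocation: Costa→Lot C ($151), Petrov→Lot G ($128), Quispe→Lot D ($168); total welfare W = $447.
Quispe receives Lot D at value $168, so the others get W − 168 = $279.
Without Quispe: best allocation of the remaining 2 bidders over all 3 lots is Costa→Lot D ($168), Petrov→Lot G ($128), total $296.
VCG payment = (others' best without Quispe) − (others' welfare with Quispe) = 296 − 279 = $17.

Quispe pays $17.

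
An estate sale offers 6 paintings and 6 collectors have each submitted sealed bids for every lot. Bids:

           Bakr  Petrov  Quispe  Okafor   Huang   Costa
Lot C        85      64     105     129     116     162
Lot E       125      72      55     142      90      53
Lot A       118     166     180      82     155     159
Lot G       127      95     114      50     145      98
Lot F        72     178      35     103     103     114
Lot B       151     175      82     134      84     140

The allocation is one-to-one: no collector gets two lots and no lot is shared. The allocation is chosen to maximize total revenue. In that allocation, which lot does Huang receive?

Huang receives Lot G.

This is the linear assignment problem.
Optimal: Bakr→Lot B ($151), Petrov→Lot F ($178), Quispe→Lot A ($180), Okafor→Lot E ($142), Huang→Lot G ($145), Costa→Lot C ($162) — total 151+178+180+142+145+162 = $958.
Swapping Bakr↔Huang (Bakr→Lot G $127, Huang→Lot B $84) loses 85.
Huang's own top lot is Lot A ($155), but forcing Huang→Lot A and reassigning the rest optimally gives only $902 — worse by 56.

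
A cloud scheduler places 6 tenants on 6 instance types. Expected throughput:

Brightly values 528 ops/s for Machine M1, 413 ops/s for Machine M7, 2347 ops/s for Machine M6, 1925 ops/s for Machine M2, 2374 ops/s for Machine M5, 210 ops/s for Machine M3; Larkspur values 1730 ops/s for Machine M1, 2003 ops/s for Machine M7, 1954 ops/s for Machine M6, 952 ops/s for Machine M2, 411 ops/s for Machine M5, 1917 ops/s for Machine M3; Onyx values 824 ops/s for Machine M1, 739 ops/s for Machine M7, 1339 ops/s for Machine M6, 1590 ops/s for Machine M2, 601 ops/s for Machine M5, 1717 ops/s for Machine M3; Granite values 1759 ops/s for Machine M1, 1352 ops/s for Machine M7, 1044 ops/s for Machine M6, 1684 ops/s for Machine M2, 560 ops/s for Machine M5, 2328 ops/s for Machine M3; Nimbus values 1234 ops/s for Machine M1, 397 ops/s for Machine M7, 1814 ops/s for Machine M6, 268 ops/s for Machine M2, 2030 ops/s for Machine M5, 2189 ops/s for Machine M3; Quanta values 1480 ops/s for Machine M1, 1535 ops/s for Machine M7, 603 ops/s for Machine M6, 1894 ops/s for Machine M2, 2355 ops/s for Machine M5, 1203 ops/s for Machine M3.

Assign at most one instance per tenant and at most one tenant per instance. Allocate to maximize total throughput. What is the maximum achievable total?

Optimal: Brightly→Machine M6 (2347 ops/s), Larkspur→Machine M7 (2003 ops/s), Onyx→Machine M2 (1590 ops/s), Granite→Machine M1 (1759 ops/s), Nimbus→Machine M3 (2189 ops/s), Quanta→Machine M5 (2355 ops/s) — total 2347+2003+1590+1759+2189+2355 = 12243 ops/s.
Column-greedy (each instance in turn goes to its best remaining tenant) gives 11750 ops/s, worse by 493.
Every other assignment is strictly worse.

Maximum total: 12243 ops/s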